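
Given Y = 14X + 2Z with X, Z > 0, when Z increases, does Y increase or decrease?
Y increases

Taking the partial derivative:
∂Y/∂Z = 2

∂Y/∂Z = 2 > 0 (assuming positive values)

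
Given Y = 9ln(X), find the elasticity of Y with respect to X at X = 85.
Elasticity = 1/ln(85) ≈ 0.2251

Elasticity = (dY/dX) · (X/Y)

dY/dX = 9/X
At X = 85: dY/dX = 9/85, Y = 9·ln(85)

Elasticity = (9/85) · (85 / (9·ln(85))) = 1/ln(85) ≈ 0.2251

Interpretation: for a small percentage change in X, the percentage change in Y is approximately 0.23 times as large.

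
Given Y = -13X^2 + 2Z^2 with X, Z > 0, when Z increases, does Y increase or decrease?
Y increases

Taking the partial derivative:
∂Y/∂Z = 4Z

∂Y/∂Z = 4Z > 0 (assuming positive values)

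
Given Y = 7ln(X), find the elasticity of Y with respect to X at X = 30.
Elasticity = 1/ln(30) ≈ 0.2940

Elasticity = (dY/dX) · (X/Y)

dY/dX = 7/X
At X = 30: dY/dX = 7/30, Y = 7·ln(30)

Elasticity = (7/30) · (30 / (7·ln(30))) = 1/ln(30) ≈ 0.2940

Interpretation: for a small percentage change in X, the percentage change in Y is approximately 0.29 times as large.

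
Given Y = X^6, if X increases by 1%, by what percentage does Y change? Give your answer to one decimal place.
6.2%

For Y = X^6:
If X → X(1 + 0.01)
Then Y → Y · (1 + 0.01)^6
     ≈ Y · 1.0615

Percentage change = ((1 + 0.01)^6 − 1) × 100% ≈ 6.2%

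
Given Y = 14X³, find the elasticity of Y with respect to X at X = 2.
Elasticity = 3

Elasticity = (dY/dX) · (X/Y)

dY/dX = 42·X²
At X = 2: dY/dX = 168, Y = 112

Elasticity = 168 · (2 / 112) = 3

Interpretation: for a small percentage change in X, the percentage change in Y is approximately 3.00 times as large.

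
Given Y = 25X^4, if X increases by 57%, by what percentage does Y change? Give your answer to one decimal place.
507.6%

For Y = 25X^4:
If X → X(1 + 0.57)
Then Y → Y · (1 + 0.57)^4
     ≈ Y · 6.0757

Percentage change = ((1 + 0.57)^4 − 1) × 100% ≈ 507.6%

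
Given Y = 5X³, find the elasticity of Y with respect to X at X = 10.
Elasticity = 3

Elasticity = (dY/dX) · (X/Y)

dY/dX = 15·X²
At X = 10: dY/dX = 1500, Y = 5000

Elasticity = 1500 · (10 / 5000) = 3

Interpretation: for a small percentage change in X, the percentage change in Y is approximately 3.00 times as large.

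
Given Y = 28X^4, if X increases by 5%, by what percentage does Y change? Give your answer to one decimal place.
21.6%

For Y = 28X^4:
If X → X(1 + 0.05)
Then Y → Y · (1 + 0.05)^4
     ≈ Y · 1.2155

Percentage change = ((1 + 0.05)^4 − 1) × 100% ≈ 21.6%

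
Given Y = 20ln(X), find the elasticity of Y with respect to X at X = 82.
Elasticity = 1/ln(82) ≈ 0.2269

Elasticity = (dY/dX) · (X/Y)

dY/dX = 20/X
At X = 82: dY/dX = 10/41, Y = 20·ln(82)

Elasticity = (10/41) · (82 / (20·ln(82))) = 1/ln(82) ≈ 0.2269

Interpretation: for a small percentage change in X, the percentage change in Y is approximately 0.23 times as large.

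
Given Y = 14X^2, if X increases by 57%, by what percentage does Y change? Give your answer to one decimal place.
146.5%

For Y = 14X^2:
If X → X(1 + 0.57)
Then Y → Y · (1 + 0.57)^2
     = Y · 2.4649

Percentage change = ((1 + 0.57)^2 − 1) × 100% ≈ 146.5%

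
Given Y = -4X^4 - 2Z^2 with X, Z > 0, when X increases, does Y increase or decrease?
Y decreases

Taking the partial derivative:
∂Y/∂X = -16X^3

∂Y/∂X = -16X^3 < 0 (assuming positive values)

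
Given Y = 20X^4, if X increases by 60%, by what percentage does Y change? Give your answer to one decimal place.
555.4%

For Y = 20X^4:
If X → X(1 + 0.6)
Then Y → Y · (1 + 0.6)^4
     = Y · 6.5536

Percentage change = ((1 + 0.6)^4 − 1) × 100% ≈ 555.4%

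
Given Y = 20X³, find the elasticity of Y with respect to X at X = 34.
Elasticity = 3

Elasticity = (dY/dX) · (X/Y)

dY/dX = 60·X²
At X = 34: dY/dX = 69360, Y = 786080

Elasticity = 69360 · (34 / 786080) = 3

Interpretation: for a small percentage change in X, the percentage change in Y is approximately 3.00 times as large.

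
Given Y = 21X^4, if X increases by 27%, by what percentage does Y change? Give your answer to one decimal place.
160.1%

For Y = 21X^4:
If X → X(1 + 0.27)
Then Y → Y · (1 + 0.27)^4
     ≈ Y · 2.6014

Percentage change = ((1 + 0.27)^4 − 1) × 100% ≈ 160.1%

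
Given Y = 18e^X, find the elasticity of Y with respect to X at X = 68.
Elasticity = 68

Elasticity = (dY/dX) · (X/Y)

dY/dX = 18·e^X
At X = 68: dY/dX = 18·e^68, Y = 18·e^68

Elasticity = (18·e^68) · (68 / (18·e^68)) = 68

Interpretation: for a small percentage change in X, the percentage change in Y is approximately 68.00 times as large.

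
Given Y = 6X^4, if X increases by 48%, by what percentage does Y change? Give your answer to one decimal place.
379.8%

For Y = 6X^4:
If X → X(1 + 0.48)
Then Y → Y · (1 + 0.48)^4
     ≈ Y · 4.7979

Percentage change = ((1 + 0.48)^4 − 1) × 100% ≈ 379.8%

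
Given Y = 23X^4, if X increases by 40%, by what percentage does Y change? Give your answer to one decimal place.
284.2%

For Y = 23X^4:
If X → X(1 + 0.4)
Then Y → Y · (1 + 0.4)^4
     = Y · 3.8416

Percentage change = ((1 + 0.4)^4 − 1) × 100% ≈ 284.2%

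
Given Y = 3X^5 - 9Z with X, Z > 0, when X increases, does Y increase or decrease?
Y increases

Taking the partial derivative:
∂Y/∂X = 15X^4

∂Y/∂X = 15X^4 > 0 (assuming positive values)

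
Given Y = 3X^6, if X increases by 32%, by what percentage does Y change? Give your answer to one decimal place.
429.0%

For Y = 3X^6:
If X → X(1 + 0.32)
Then Y → Y · (1 + 0.32)^6
     ≈ Y · 5.2899

Percentage change = ((1 + 0.32)^6 − 1) × 100% ≈ 429.0%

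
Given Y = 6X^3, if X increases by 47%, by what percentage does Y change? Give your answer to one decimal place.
217.7%

For Y = 6X^3:
If X → X(1 + 0.47)
Then Y → Y · (1 + 0.47)^3
     ≈ Y · 3.1765

Percentage change = ((1 + 0.47)^3 − 1) × 100% ≈ 217.7%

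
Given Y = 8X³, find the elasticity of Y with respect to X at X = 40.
Elasticity = 3

Elasticity = (dY/dX) · (X/Y)

dY/dX = 24·X²
At X = 40: dY/dX = 38400, Y = 512000

Elasticity = 38400 · (40 / 512000) = 3

Interpretation: for a small percentage change in X, the percentage change in Y is approximately 3.00 times as large.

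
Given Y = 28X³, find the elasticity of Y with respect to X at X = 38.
Elasticity = 3

Elasticity = (dY/dX) · (X/Y)

dY/dX = 84·X²
At X = 38: dY/dX = 121296, Y = 1536416

Elasticity = 121296 · (38 / 1536416) = 3

Interpretation: for a small percentage change in X, the percentage change in Y is approximately 3.00 times as large.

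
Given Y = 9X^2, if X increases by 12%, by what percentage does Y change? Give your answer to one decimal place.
25.4%

For Y = 9X^2:
If X → X(1 + 0.12)
Then Y → Y · (1 + 0.12)^2
     = Y · 1.2544

Percentage change = ((1 + 0.12)^2 − 1) × 100% ≈ 25.4%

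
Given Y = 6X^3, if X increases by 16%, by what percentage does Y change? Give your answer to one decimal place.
56.1%

For Y = 6X^3:
If X → X(1 + 0.16)
Then Y → Y · (1 + 0.16)^3
     ≈ Y · 1.5609

Percentage change = ((1 + 0.16)^3 − 1) × 100% ≈ 56.1%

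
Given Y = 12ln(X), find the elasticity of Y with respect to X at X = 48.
Elasticity = 1/ln(48) ≈ 0.2583

Elasticity = (dY/dX) · (X/Y)

dY/dX = 12/X
At X = 48: dY/dX = 1/4, Y = 12·ln(48)

Elasticity = (1/4) · (48 / (12·ln(48))) = 1/ln(48) ≈ 0.2583

Interpretation: for a small percentage change in X, the percentage change in Y is approximately 0.26 times as large.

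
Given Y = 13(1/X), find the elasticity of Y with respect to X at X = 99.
Elasticity = -1

Elasticity = (dY/dX) · (X/Y)

dY/dX = -13/X²
At X = 99: dY/dX = -13/9801, Y = 13/99

Elasticity = (-13/9801) · (99 / (13/99)) = -1

Interpretation: for a small percentage change in X, the percentage change in Y is approximately -1.00 times as large.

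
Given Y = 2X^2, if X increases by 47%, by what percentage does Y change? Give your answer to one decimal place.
116.1%

For Y = 2X^2:
If X → X(1 + 0.47)
Then Y → Y · (1 + 0.47)^2
     = Y · 2.1609

Percentage change = ((1 + 0.47)^2 − 1) × 100% ≈ 116.1%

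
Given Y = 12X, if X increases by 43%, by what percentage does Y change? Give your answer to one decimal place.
43.0%

For Y = 12X:
If X → X(1 + 0.43)
Then Y → Y · (1 + 0.43)^1
     = Y · 1.4300

Percentage change = ((1 + 0.43)^1 − 1) × 100% = 43.0%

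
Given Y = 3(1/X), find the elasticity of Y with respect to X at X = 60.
Elasticity = -1

Elasticity = (dY/dX) · (X/Y)

dY/dX = -3/X²
At X = 60: dY/dX = -1/1200, Y = 1/20

Elasticity = (-1/1200) · (60 / (1/20)) = -1

Interpretation: for a small percentage change in X, the percentage change in Y is approximately -1.00 times as large.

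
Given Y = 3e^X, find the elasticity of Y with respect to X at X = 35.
Elasticity = 35

Elasticity = (dY/dX) · (X/Y)

dY/dX = 3·e^X
At X = 35: dY/dX = 3·e^35, Y = 3·e^35

Elasticity = (3·e^35) · (35 / (3·e^35)) = 35

Interpretation: for a small percentage change in X, the percentage change in Y is approximately 35.00 times as large.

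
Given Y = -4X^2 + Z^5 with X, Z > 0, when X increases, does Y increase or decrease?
Y decreases

Taking the partial derivative:
∂Y/∂X = -8X

∂Y/∂X = -8X < 0 (assuming positive values)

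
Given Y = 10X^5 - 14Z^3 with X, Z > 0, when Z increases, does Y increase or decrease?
Y decreases

Taking the partial derivative:
∂Y/∂Z = -42Z^2

∂Y/∂Z = -42Z^2 < 0 (assuming positive values)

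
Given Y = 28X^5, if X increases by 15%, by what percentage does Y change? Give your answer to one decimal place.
101.1%

For Y = 28X^5:
If X → X(1 + 0.15)
Then Y → Y · (1 + 0.15)^5
     ≈ Y · 2.0114

Percentage change = ((1 + 0.15)^5 − 1) × 100% ≈ 101.1%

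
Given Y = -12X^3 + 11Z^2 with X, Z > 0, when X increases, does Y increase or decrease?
Y decreases

Taking the partial derivative:
∂Y/∂X = -36X^2

∂Y/∂X = -36X^2 < 0 (assuming positive values)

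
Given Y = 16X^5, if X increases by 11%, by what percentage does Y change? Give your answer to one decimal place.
68.5%

For Y = 16X^5:
If X → X(1 + 0.11)
Then Y → Y · (1 + 0.11)^5
     ≈ Y · 1.6851

Percentage change = ((1 + 0.11)^5 − 1) × 100% ≈ 68.5%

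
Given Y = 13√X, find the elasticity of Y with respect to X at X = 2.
Elasticity = 1/2

Elasticity = (dY/dX) · (X/Y)

dY/dX = 13/(2·√X)
At X = 2: dY/dX = 13·√2/4, Y = 13·√2

Elasticity = (13·√2/4) · (2 / (13·√2)) = 1/2

Interpretation: for a small percentage change in X, the percentage change in Y is approximately 0.50 times as large.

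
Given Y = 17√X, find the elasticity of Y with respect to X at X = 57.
Elasticity = 1/2

Elasticity = (dY/dX) · (X/Y)

dY/dX = 17/(2·√X)
At X = 57: dY/dX = 17·√57/114, Y = 17·√57

Elasticity = (17·√57/114) · (57 / (17·√57)) = 1/2

Interpretation: for a small percentage change in X, the percentage change in Y is approximately 0.50 times as large.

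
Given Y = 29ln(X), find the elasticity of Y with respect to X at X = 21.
Elasticity = 1/ln(21) ≈ 0.3285

Elasticity = (dY/dX) · (X/Y)

dY/dX = 29/X
At X = 21: dY/dX = 29/21, Y = 29·ln(21)

Elasticity = (29/21) · (21 / (29·ln(21))) = 1/ln(21) ≈ 0.3285

Interpretation: for a small percentage change in X, the percentage change in Y is approximately 0.33 times as large.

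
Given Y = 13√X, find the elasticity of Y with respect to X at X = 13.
Elasticity = 1/2

Elasticity = (dY/dX) · (X/Y)

dY/dX = 13/(2·√X)
At X = 13: dY/dX = √13/2, Y = 13·√13

Elasticity = (√13/2) · (13 / (13·√13)) = 1/2

Interpretation: for a small percentage change in X, the percentage change in Y is approximately 0.50 times as large.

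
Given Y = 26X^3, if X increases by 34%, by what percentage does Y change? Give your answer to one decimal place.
140.6%

For Y = 26X^3:
If X → X(1 + 0.34)
Then Y → Y · (1 + 0.34)^3
     ≈ Y · 2.4061

Percentage change = ((1 + 0.34)^3 − 1) × 100% ≈ 140.6%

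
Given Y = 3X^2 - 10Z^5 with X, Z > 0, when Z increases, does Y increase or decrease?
Y decreases

Taking the partial derivative:
∂Y/∂Z = -50Z^4

∂Y/∂Z = -50Z^4 < 0 (assuming positive values)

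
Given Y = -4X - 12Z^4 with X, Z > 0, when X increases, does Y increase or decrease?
Y decreases

Taking the partial derivative:
∂Y/∂X = -4

∂Y/∂X = -4 < 0 (assuming positive values)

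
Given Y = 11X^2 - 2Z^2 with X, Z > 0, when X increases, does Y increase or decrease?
Y increases

Taking the partial derivative:
∂Y/∂X = 22X

∂Y/∂X = 22X > 0 (assuming positive values)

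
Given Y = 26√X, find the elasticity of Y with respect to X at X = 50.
Elasticity = 1/2

Elasticity = (dY/dX) · (X/Y)

dY/dX = 13/√X
At X = 50: dY/dX = 13·√2/10, Y = 130·√2

Elasticity = (13·√2/10) · (50 / (130·√2)) = 1/2

Interpretation: for a small percentage change in X, the percentage change in Y is approximately 0.50 times as large.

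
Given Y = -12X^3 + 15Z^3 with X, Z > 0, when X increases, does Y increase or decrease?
Y decreases

Taking the partial derivative:
∂Y/∂X = -36X^2

∂Y/∂X = -36X^2 < 0 (assuming positive values)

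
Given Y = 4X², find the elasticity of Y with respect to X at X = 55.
Elasticity = 2

Elasticity = (dY/dX) · (X/Y)

dY/dX = 8·X
At X = 55: dY/dX = 440, Y = 12100

Elasticity = 440 · (55 / 12100) = 2

Interpretation: for a small percentage change in X, the percentage change in Y is approximately 2.00 times as large.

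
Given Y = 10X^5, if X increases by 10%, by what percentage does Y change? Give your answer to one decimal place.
61.1%

For Y = 10X^5:
If X → X(1 + 0.1)
Then Y → Y · (1 + 0.1)^5
     ≈ Y · 1.6105

Percentage change = ((1 + 0.1)^5 − 1) × 100% ≈ 61.1%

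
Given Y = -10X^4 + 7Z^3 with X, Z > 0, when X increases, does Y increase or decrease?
Y decreases

Taking the partial derivative:
∂Y/∂X = -40X^3

∂Y/∂X = -40X^3 < 0 (assuming positive values)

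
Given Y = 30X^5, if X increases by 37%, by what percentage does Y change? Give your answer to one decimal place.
382.6%

For Y = 30X^5:
If X → X(1 + 0.37)
Then Y → Y · (1 + 0.37)^5
     ≈ Y · 4.8262

Percentage change = ((1 + 0.37)^5 − 1) × 100% ≈ 382.6%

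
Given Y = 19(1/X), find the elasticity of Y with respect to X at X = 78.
Elasticity = -1

Elasticity = (dY/dX) · (X/Y)

dY/dX = -19/X²
At X = 78: dY/dX = -19/6084, Y = 19/78

Elasticity = (-19/6084) · (78 / (19/78)) = -1

Interpretation: for a small percentage change in X, the percentage change in Y is approximately -1.00 times as large.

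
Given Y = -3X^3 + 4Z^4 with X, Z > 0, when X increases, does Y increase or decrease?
Y decreases

Taking the partial derivative:
∂Y/∂X = -9X^2

∂Y/∂X = -9X^2 < 0 (assuming positive values)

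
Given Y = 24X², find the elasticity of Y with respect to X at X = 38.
Elasticity = 2

Elasticity = (dY/dX) · (X/Y)

dY/dX = 48·X
At X = 38: dY/dX = 1824, Y = 34656

Elasticity = 1824 · (38 / 34656) = 2

Interpretation: for a small percentage change in X, the percentage change in Y is approximately 2.00 times as large.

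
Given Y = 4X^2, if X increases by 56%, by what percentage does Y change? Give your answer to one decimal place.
143.4%

For Y = 4X^2:
If X → X(1 + 0.56)
Then Y → Y · (1 + 0.56)^2
     = Y · 2.4336

Percentage change = ((1 + 0.56)^2 − 1) × 100% ≈ 143.4%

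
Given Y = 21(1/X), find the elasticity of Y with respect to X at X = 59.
Elasticity = -1

Elasticity = (dY/dX) · (X/Y)

dY/dX = -21/X²
At X = 59: dY/dX = -21/3481, Y = 21/59

Elasticity = (-21/3481) · (59 / (21/59)) = -1

Interpretation: for a small percentage change in X, the percentage change in Y is approximately -1.00 times as large.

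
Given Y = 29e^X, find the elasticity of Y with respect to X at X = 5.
Elasticity = 5

Elasticity = (dY/dX) · (X/Y)

dY/dX = 29·e^X
At X = 5: dY/dX = 29·e^5, Y = 29·e^5

Elasticity = (29·e^5) · (5 / (29·e^5)) = 5

Interpretation: for a small percentage change in X, the percentage change in Y is approximately 5.00 times as large.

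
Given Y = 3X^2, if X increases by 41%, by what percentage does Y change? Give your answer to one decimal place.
98.8%

For Y = 3X^2:
If X → X(1 + 0.41)
Then Y → Y · (1 + 0.41)^2
     = Y · 1.9881

Percentage change = ((1 + 0.41)^2 − 1) × 100% ≈ 98.8%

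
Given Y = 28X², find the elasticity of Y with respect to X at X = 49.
Elasticity = 2

Elasticity = (dY/dX) · (X/Y)

dY/dX = 56·X
At X = 49: dY/dX = 2744, Y = 67228

Elasticity = 2744 · (49 / 67228) = 2

Interpretation: for a small percentage change in X, the percentage change in Y is approximately 2.00 times as large.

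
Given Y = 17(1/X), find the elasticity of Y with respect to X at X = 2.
Elasticity = -1

Elasticity = (dY/dX) · (X/Y)

dY/dX = -17/X²
At X = 2: dY/dX = -17/4, Y = 17/2

Elasticity = (-17/4) · (2 / (17/2)) = -1

Interpretation: for a small percentage change in X, the percentage change in Y is approximately -1.00 times as large.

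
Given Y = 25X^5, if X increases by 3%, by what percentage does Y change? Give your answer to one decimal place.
15.9%

For Y = 25X^5:
If X → X(1 + 0.03)
Then Y → Y · (1 + 0.03)^5
     ≈ Y · 1.1593

Percentage change = ((1 + 0.03)^5 − 1) × 100% ≈ 15.9%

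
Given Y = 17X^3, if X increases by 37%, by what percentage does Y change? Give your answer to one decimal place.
157.1%

For Y = 17X^3:
If X → X(1 + 0.37)
Then Y → Y · (1 + 0.37)^3
     ≈ Y · 2.5714

Percentage change = ((1 + 0.37)^3 − 1) × 100% ≈ 157.1%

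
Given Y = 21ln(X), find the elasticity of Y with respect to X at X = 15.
Elasticity = 1/ln(15) ≈ 0.3693

Elasticity = (dY/dX) · (X/Y)

dY/dX = 21/X
At X = 15: dY/dX = 7/5, Y = 21·ln(15)

Elasticity = (7/5) · (15 / (21·ln(15))) = 1/ln(15) ≈ 0.3693

Interpretation: for a small percentage change in X, the percentage change in Y is approximately 0.37 times as large.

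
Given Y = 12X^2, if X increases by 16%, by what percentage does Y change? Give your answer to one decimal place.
34.6%

For Y = 12X^2:
If X → X(1 + 0.16)
Then Y → Y · (1 + 0.16)^2
     = Y · 1.3456

Percentage change = ((1 + 0.16)^2 − 1) × 100% ≈ 34.6%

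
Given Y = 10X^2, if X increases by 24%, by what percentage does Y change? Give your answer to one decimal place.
53.8%

For Y = 10X^2:
If X → X(1 + 0.24)
Then Y → Y · (1 + 0.24)^2
     = Y · 1.5376

Percentage change = ((1 + 0.24)^2 − 1) × 100% ≈ 53.8%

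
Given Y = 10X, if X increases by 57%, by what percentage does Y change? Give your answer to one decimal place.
57.0%

For Y = 10X:
If X → X(1 + 0.57)
Then Y → Y · (1 + 0.57)^1
     = Y · 1.5700

Percentage change = ((1 + 0.57)^1 − 1) × 100% = 57.0%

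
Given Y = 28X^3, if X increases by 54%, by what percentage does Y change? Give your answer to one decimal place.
265.2%

For Y = 28X^3:
If X → X(1 + 0.54)
Then Y → Y · (1 + 0.54)^3
     ≈ Y · 3.6523

Percentage change = ((1 + 0.54)^3 − 1) × 100% ≈ 265.2%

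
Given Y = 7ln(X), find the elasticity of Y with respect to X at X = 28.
Elasticity = 1/ln(28) ≈ 0.3001

Elasticity = (dY/dX) · (X/Y)

dY/dX = 7/X
At X = 28: dY/dX = 1/4, Y = 7·ln(28)

Elasticity = (1/4) · (28 / (7·ln(28))) = 1/ln(28) ≈ 0.3001

Interpretation: for a small percentage change in X, the percentage change in Y is approximately 0.30 times as large.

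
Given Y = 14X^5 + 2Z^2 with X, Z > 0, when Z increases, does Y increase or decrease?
Y increases

Taking the partial derivative:
∂Y/∂Z = 4Z

∂Y/∂Z = 4Z > 0 (assuming positive values)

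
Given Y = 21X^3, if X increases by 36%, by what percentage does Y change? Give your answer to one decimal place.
151.5%

For Y = 21X^3:
If X → X(1 + 0.36)
Then Y → Y · (1 + 0.36)^3
     ≈ Y · 2.5155

Percentage change = ((1 + 0.36)^3 − 1) × 100% ≈ 151.5%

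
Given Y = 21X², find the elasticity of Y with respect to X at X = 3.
Elasticity = 2

Elasticity = (dY/dX) · (X/Y)

dY/dX = 42·X
At X = 3: dY/dX = 126, Y = 189

Elasticity = 126 · (3 / 189) = 2

Interpretation: for a small percentage change in X, the percentage change in Y is approximately 2.00 times as large.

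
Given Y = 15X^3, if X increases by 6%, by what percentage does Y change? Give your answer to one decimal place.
19.1%

For Y = 15X^3:
If X → X(1 + 0.06)
Then Y → Y · (1 + 0.06)^3
     ≈ Y · 1.1910

Percentage change = ((1 + 0.06)^3 − 1) × 100% ≈ 19.1%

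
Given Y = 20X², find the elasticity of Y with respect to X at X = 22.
Elasticity = 2

Elasticity = (dY/dX) · (X/Y)

dY/dX = 40·X
At X = 22: dY/dX = 880, Y = 9680

Elasticity = 880 · (22 / 9680) = 2

Interpretation: for a small percentage change in X, the percentage change in Y is approximately 2.00 times as large.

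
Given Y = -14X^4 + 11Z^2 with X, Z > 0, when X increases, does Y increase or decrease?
Y decreases

Taking the partial derivative:
∂Y/∂X = -56X^3

∂Y/∂X = -56X^3 < 0 (assuming positive values)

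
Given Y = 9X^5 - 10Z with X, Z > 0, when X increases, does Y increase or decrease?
Y increases

Taking the partial derivative:
∂Y/∂X = 45X^4

∂Y/∂X = 45X^4 > 0 (assuming positive values)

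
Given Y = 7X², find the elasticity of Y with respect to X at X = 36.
Elasticity = 2

Elasticity = (dY/dX) · (X/Y)

dY/dX = 14·X
At X = 36: dY/dX = 504, Y = 9072

Elasticity = 504 · (36 / 9072) = 2

Interpretation: for a small percentage change in X, the percentage change in Y is approximately 2.00 times as large.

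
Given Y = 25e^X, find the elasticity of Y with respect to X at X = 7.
Elasticity = 7

Elasticity = (dY/dX) · (X/Y)

dY/dX = 25·e^X
At X = 7: dY/dX = 25·e^7, Y = 25·e^7

Elasticity = (25·e^7) · (7 / (25·e^7)) = 7

Interpretation: for a small percentage change in X, the percentage change in Y is approximately 7.00 times as large.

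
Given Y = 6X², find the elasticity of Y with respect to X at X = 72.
Elasticity = 2

Elasticity = (dY/dX) · (X/Y)

dY/dX = 12·X
At X = 72: dY/dX = 864, Y = 31104

Elasticity = 864 · (72 / 31104) = 2

Interpretation: for a small percentage change in X, the percentage change in Y is approximately 2.00 times as large.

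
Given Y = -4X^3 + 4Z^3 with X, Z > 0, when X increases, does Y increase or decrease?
Y decreases

Taking the partial derivative:
∂Y/∂X = -12X^2

∂Y/∂X = -12X^2 < 0 (assuming positive values)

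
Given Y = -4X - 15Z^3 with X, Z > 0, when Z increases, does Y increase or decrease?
Y decreases

Taking the partial derivative:
∂Y/∂Z = -45Z^2

∂Y/∂Z = -45Z^2 < 0 (assuming positive values)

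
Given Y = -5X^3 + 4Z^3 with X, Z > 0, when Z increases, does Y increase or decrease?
Y increases

Taking the partial derivative:
∂Y/∂Z = 12Z^2

∂Y/∂Z = 12Z^2 > 0 (assuming positive values)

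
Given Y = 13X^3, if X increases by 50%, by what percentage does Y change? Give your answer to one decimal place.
237.5%

For Y = 13X^3:
If X → X(1 + 0.5)
Then Y → Y · (1 + 0.5)^3
     = Y · 3.3750

Percentage change = ((1 + 0.5)^3 − 1) × 100% = 237.5%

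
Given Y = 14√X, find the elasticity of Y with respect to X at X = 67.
Elasticity = 1/2

Elasticity = (dY/dX) · (X/Y)

dY/dX = 7/√X
At X = 67: dY/dX = 7·√67/67, Y = 14·√67

Elasticity = (7·√67/67) · (67 / (14·√67)) = 1/2

Interpretation: for a small percentage change in X, the percentage change in Y is approximately 0.50 times as large.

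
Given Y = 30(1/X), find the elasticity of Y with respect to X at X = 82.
Elasticity = -1

Elasticity = (dY/dX) · (X/Y)

dY/dX = -30/X²
At X = 82: dY/dX = -15/3362, Y = 15/41

Elasticity = (-15/3362) · (82 / (15/41)) = -1

Interpretation: for a small percentage change in X, the percentage change in Y is approximately -1.00 times as large.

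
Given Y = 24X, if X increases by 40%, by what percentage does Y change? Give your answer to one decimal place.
40.0%

For Y = 24X:
If X → X(1 + 0.4)
Then Y → Y · (1 + 0.4)^1
     = Y · 1.4000

Percentage change = ((1 + 0.4)^1 − 1) × 100% = 40.0%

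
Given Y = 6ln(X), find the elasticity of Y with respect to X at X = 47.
Elasticity = 1/ln(47) ≈ 0.2597

Elasticity = (dY/dX) · (X/Y)

dY/dX = 6/X
At X = 47: dY/dX = 6/47, Y = 6·ln(47)

Elasticity = (6/47) · (47 / (6·ln(47))) = 1/ln(47) ≈ 0.2597

Interpretation: for a small percentage change in X, the percentage change in Y is approximately 0.26 times as large.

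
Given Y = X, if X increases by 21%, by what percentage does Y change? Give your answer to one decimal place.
21.0%

For Y = X:
If X → X(1 + 0.21)
Then Y → Y · (1 + 0.21)^1
     = Y · 1.2100

Percentage change = ((1 + 0.21)^1 − 1) × 100% = 21.0%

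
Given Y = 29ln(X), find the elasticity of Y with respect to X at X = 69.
Elasticity = 1/ln(69) ≈ 0.2362

Elasticity = (dY/dX) · (X/Y)

dY/dX = 29/X
At X = 69: dY/dX = 29/69, Y = 29·ln(69)

Elasticity = (29/69) · (69 / (29·ln(69))) = 1/ln(69) ≈ 0.2362

Interpretation: for a small percentage change in X, the percentage change in Y is approximately 0.24 times as large.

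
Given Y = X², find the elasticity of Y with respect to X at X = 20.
Elasticity = 2

Elasticity = (dY/dX) · (X/Y)

dY/dX = 2·X
At X = 20: dY/dX = 40, Y = 400

Elasticity = 40 · (20 / 400) = 2

Interpretation: for a small percentage change in X, the percentage change in Y is approximately 2.00 times as large.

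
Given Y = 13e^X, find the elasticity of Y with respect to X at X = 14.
Elasticity = 14

Elasticity = (dY/dX) · (X/Y)

dY/dX = 13·e^X
At X = 14: dY/dX = 13·e^14, Y = 13·e^14

Elasticity = (13·e^14) · (14 / (13·e^14)) = 14

Interpretation: for a small percentage change in X, the percentage change in Y is approximately 14.00 times as large.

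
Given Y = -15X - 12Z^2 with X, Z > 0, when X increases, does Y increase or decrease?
Y decreases

Taking the partial derivative:
∂Y/∂X = -15

∂Y/∂X = -15 < 0 (assuming positive values)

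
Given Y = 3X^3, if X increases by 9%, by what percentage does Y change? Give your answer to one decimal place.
29.5%

For Y = 3X^3:
If X → X(1 + 0.09)
Then Y → Y · (1 + 0.09)^3
     ≈ Y · 1.2950

Percentage change = ((1 + 0.09)^3 − 1) × 100% ≈ 29.5%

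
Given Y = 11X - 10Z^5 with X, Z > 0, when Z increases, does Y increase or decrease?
Y decreases

Taking the partial derivative:
∂Y/∂Z = -50Z^4

∂Y/∂Z = -50Z^4 < 0 (assuming positive values)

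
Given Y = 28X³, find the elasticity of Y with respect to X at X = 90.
Elasticity = 3

Elasticity = (dY/dX) · (X/Y)

dY/dX = 84·X²
At X = 90: dY/dX = 680400, Y = 20412000

Elasticity = 680400 · (90 / 20412000) = 3

Interpretation: for a small percentage change in X, the percentage change in Y is approximately 3.00 times as large.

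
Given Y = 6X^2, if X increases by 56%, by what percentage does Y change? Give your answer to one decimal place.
143.4%

For Y = 6X^2:
If X → X(1 + 0.56)
Then Y → Y · (1 + 0.56)^2
     = Y · 2.4336

Percentage change = ((1 + 0.56)^2 − 1) × 100% ≈ 143.4%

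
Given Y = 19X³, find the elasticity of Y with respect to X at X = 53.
Elasticity = 3

Elasticity = (dY/dX) · (X/Y)

dY/dX = 57·X²
At X = 53: dY/dX = 160113, Y = 2828663

Elasticity = 160113 · (53 / 2828663) = 3

Interpretation: for a small percentage change in X, the percentage change in Y is approximately 3.00 times as large.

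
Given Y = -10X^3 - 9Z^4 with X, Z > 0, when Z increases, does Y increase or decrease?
Y decreases

Taking the partial derivative:
∂Y/∂Z = -36Z^3

∂Y/∂Z = -36Z^3 < 0 (assuming positive values)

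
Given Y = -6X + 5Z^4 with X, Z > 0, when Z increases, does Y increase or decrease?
Y increases

Taking the partial derivative:
∂Y/∂Z = 20Z^3

∂Y/∂Z = 20Z^3 > 0 (assuming positive values)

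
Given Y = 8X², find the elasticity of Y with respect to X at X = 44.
Elasticity = 2

Elasticity = (dY/dX) · (X/Y)

dY/dX = 16·X
At X = 44: dY/dX = 704, Y = 15488

Elasticity = 704 · (44 / 15488) = 2

Interpretation: for a small percentage change in X, the percentage change in Y is approximately 2.00 times as large.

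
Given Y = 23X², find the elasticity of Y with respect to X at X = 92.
Elasticity = 2

Elasticity = (dY/dX) · (X/Y)

dY/dX = 46·X
At X = 92: dY/dX = 4232, Y = 194672

Elasticity = 4232 · (92 / 194672) = 2

Interpretation: for a small percentage change in X, the percentage change in Y is approximately 2.00 times as large.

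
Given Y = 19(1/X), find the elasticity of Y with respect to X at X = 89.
Elasticity = -1

Elasticity = (dY/dX) · (X/Y)

dY/dX = -19/X²
At X = 89: dY/dX = -19/7921, Y = 19/89

Elasticity = (-19/7921) · (89 / (19/89)) = -1

Interpretation: for a small percentage change in X, the percentage change in Y is approximately -1.00 times as large.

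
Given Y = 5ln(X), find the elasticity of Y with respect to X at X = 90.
Elasticity = 1/ln(90) ≈ 0.2222

Elasticity = (dY/dX) · (X/Y)

dY/dX = 5/X
At X = 90: dY/dX = 1/18, Y = 5·ln(90)

Elasticity = (1/18) · (90 / (5·ln(90))) = 1/ln(90) ≈ 0.2222

Interpretation: for a small percentage change in X, the percentage change in Y is approximately 0.22 times as large.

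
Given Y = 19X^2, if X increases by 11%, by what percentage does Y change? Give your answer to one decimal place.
23.2%

For Y = 19X^2:
If X → X(1 + 0.11)
Then Y → Y · (1 + 0.11)^2
     = Y · 1.2321

Percentage change = ((1 + 0.11)^2 − 1) × 100% ≈ 23.2%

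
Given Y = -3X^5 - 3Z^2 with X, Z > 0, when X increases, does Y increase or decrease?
Y decreases

Taking the partial derivative:
∂Y/∂X = -15X^4

∂Y/∂X = -15X^4 < 0 (assuming positive values)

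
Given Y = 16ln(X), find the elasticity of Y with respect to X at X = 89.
Elasticity = 1/ln(89) ≈ 0.2228

Elasticity = (dY/dX) · (X/Y)

dY/dX = 16/X
At X = 89: dY/dX = 16/89, Y = 16·ln(89)

Elasticity = (16/89) · (89 / (16·ln(89))) = 1/ln(89) ≈ 0.2228

Interpretation: for a small percentage change in X, the percentage change in Y is approximately 0.22 times as large.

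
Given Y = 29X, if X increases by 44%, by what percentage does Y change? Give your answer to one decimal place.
44.0%

For Y = 29X:
If X → X(1 + 0.44)
Then Y → Y · (1 + 0.44)^1
     = Y · 1.4400

Percentage change = ((1 + 0.44)^1 − 1) × 100% = 44.0%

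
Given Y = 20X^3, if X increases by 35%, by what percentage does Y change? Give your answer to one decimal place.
146.0%

For Y = 20X^3:
If X → X(1 + 0.35)
Then Y → Y · (1 + 0.35)^3
     ≈ Y · 2.4604

Percentage change = ((1 + 0.35)^3 − 1) × 100% ≈ 146.0%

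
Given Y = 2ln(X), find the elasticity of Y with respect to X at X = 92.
Elasticity = 1/ln(92) ≈ 0.2212

Elasticity = (dY/dX) · (X/Y)

dY/dX = 2/X
At X = 92: dY/dX = 1/46, Y = 2·ln(92)

Elasticity = (1/46) · (92 / (2·ln(92))) = 1/ln(92) ≈ 0.2212

Interpretation: for a small percentage change in X, the percentage change in Y is approximately 0.22 times as large.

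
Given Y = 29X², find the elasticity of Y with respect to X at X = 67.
Elasticity = 2

Elasticity = (dY/dX) · (X/Y)

dY/dX = 58·X
At X = 67: dY/dX = 3886, Y = 130181

Elasticity = 3886 · (67 / 130181) = 2

Interpretation: for a small percentage change in X, the percentage change in Y is approximately 2.00 times as large.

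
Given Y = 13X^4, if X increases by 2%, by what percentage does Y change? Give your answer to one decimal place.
8.2%

For Y = 13X^4:
If X → X(1 + 0.02)
Then Y → Y · (1 + 0.02)^4
     ≈ Y · 1.0824

Percentage change = ((1 + 0.02)^4 − 1) × 100% ≈ 8.2%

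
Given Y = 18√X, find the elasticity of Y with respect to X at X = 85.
Elasticity = 1/2

Elasticity = (dY/dX) · (X/Y)

dY/dX = 9/√X
At X = 85: dY/dX = 9·√85/85, Y = 18·√85

Elasticity = (9·√85/85) · (85 / (18·√85)) = 1/2

Interpretation: for a small percentage change in X, the percentage change in Y is approximately 0.50 times as large.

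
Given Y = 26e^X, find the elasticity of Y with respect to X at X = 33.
Elasticity = 33

Elasticity = (dY/dX) · (X/Y)

dY/dX = 26·e^X
At X = 33: dY/dX = 26·e^33, Y = 26·e^33

Elasticity = (26·e^33) · (33 / (26·e^33)) = 33

Interpretation: for a small percentage change in X, the percentage change in Y is approximately 33.00 times as large.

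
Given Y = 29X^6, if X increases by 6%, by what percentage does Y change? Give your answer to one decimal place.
41.9%

For Y = 29X^6:
If X → X(1 + 0.06)
Then Y → Y · (1 + 0.06)^6
     ≈ Y · 1.4185

Percentage change = ((1 + 0.06)^6 − 1) × 100% ≈ 41.9%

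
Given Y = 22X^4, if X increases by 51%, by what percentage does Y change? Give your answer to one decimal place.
419.9%

For Y = 22X^4:
If X → X(1 + 0.51)
Then Y → Y · (1 + 0.51)^4
     ≈ Y · 5.1989

Percentage change = ((1 + 0.51)^4 − 1) × 100% ≈ 419.9%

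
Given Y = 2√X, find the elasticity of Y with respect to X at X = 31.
Elasticity = 1/2

Elasticity = (dY/dX) · (X/Y)

dY/dX = 1/√X
At X = 31: dY/dX = √31/31, Y = 2·√31

Elasticity = (√31/31) · (31 / (2·√31)) = 1/2

Interpretation: for a small percentage change in X, the percentage change in Y is approximately 0.50 times as large.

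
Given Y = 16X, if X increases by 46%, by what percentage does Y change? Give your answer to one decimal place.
46.0%

For Y = 16X:
If X → X(1 + 0.46)
Then Y → Y · (1 + 0.46)^1
     = Y · 1.4600

Percentage change = ((1 + 0.46)^1 − 1) × 100% = 46.0%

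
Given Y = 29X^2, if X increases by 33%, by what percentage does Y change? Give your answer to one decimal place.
76.9%

For Y = 29X^2:
If X → X(1 + 0.33)
Then Y → Y · (1 + 0.33)^2
     = Y · 1.7689

Percentage change = ((1 + 0.33)^2 − 1) × 100% ≈ 76.9%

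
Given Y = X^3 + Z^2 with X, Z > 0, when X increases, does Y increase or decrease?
Y increases

Taking the partial derivative:
∂Y/∂X = 3X^2

∂Y/∂X = 3X^2 > 0 (assuming positive values)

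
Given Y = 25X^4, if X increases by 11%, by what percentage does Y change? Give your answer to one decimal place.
51.8%

For Y = 25X^4:
If X → X(1 + 0.11)
Then Y → Y · (1 + 0.11)^4
     ≈ Y · 1.5181

Percentage change = ((1 + 0.11)^4 − 1) × 100% ≈ 51.8%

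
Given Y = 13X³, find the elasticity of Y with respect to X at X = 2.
Elasticity = 3

Elasticity = (dY/dX) · (X/Y)

dY/dX = 39·X²
At X = 2: dY/dX = 156, Y = 104

Elasticity = 156 · (2 / 104) = 3

Interpretation: for a small percentage change in X, the percentage change in Y is approximately 3.00 times as large.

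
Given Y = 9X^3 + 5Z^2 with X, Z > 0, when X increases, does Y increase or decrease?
Y increases

Taking the partial derivative:
∂Y/∂X = 27X^2

∂Y/∂X = 27X^2 > 0 (assuming positive values)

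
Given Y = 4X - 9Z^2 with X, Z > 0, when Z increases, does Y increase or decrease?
Y decreases

Taking the partial derivative:
∂Y/∂Z = -18Z

∂Y/∂Z = -18Z < 0 (assuming positive values)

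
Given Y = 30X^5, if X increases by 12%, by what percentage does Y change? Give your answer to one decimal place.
76.2%

For Y = 30X^5:
If X → X(1 + 0.12)
Then Y → Y · (1 + 0.12)^5
     ≈ Y · 1.7623

Percentage change = ((1 + 0.12)^5 − 1) × 100% ≈ 76.2%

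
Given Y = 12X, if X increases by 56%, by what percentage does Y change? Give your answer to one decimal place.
56.0%

For Y = 12X:
If X → X(1 + 0.56)
Then Y → Y · (1 + 0.56)^1
     = Y · 1.5600

Percentage change = ((1 + 0.56)^1 − 1) × 100% = 56.0%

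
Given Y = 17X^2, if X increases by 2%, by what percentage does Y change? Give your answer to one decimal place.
4.0%

For Y = 17X^2:
If X → X(1 + 0.02)
Then Y → Y · (1 + 0.02)^2
     = Y · 1.0404

Percentage change = ((1 + 0.02)^2 − 1) × 100% ≈ 4.0%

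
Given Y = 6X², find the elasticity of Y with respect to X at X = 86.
Elasticity = 2

Elasticity = (dY/dX) · (X/Y)

dY/dX = 12·X
At X = 86: dY/dX = 1032, Y = 44376

Elasticity = 1032 · (86 / 44376) = 2

Interpretation: for a small percentage change in X, the percentage change in Y is approximately 2.00 times as large.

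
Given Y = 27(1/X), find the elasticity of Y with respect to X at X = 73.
Elasticity = -1

Elasticity = (dY/dX) · (X/Y)

dY/dX = -27/X²
At X = 73: dY/dX = -27/5329, Y = 27/73

Elasticity = (-27/5329) · (73 / (27/73)) = -1

Interpretation: for a small percentage change in X, the percentage change in Y is approximately -1.00 times as large.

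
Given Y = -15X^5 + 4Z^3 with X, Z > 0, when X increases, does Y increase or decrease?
Y decreases

Taking the partial derivative:
∂Y/∂X = -75X^4

∂Y/∂X = -75X^4 < 0 (assuming positive values)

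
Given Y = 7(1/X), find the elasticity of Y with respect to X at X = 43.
Elasticity = -1

Elasticity = (dY/dX) · (X/Y)

dY/dX = -7/X²
At X = 43: dY/dX = -7/1849, Y = 7/43

Elasticity = (-7/1849) · (43 / (7/43)) = -1

Interpretation: for a small percentage change in X, the percentage change in Y is approximately -1.00 times as large.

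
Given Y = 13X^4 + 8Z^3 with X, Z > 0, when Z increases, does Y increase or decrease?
Y increases

Taking the partial derivative:
∂Y/∂Z = 24Z^2

∂Y/∂Z = 24Z^2 > 0 (assuming positive values)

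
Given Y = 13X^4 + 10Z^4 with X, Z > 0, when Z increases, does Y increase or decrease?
Y increases

Taking the partial derivative:
∂Y/∂Z = 40Z^3

∂Y/∂Z = 40Z^3 > 0 (assuming positive values)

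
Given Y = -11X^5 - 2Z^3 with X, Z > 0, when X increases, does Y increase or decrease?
Y decreases

Taking the partial derivative:
∂Y/∂X = -55X^4

∂Y/∂X = -55X^4 < 0 (assuming positive values)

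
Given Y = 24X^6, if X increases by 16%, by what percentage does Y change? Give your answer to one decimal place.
143.6%

For Y = 24X^6:
If X → X(1 + 0.16)
Then Y → Y · (1 + 0.16)^6
     ≈ Y · 2.4364

Percentage change = ((1 + 0.16)^6 − 1) × 100% ≈ 143.6%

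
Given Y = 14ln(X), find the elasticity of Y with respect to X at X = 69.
Elasticity = 1/ln(69) ≈ 0.2362

Elasticity = (dY/dX) · (X/Y)

dY/dX = 14/X
At X = 69: dY/dX = 14/69, Y = 14·ln(69)

Elasticity = (14/69) · (69 / (14·ln(69))) = 1/ln(69) ≈ 0.2362

Interpretation: for a small percentage change in X, the percentage change in Y is approximately 0.24 times as large.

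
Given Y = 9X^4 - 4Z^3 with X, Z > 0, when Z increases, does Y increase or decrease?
Y decreases

Taking the partial derivative:
∂Y/∂Z = -12Z^2

∂Y/∂Z = -12Z^2 < 0 (assuming positive values)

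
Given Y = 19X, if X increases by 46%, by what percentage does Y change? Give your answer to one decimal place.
46.0%

For Y = 19X:
If X → X(1 + 0.46)
Then Y → Y · (1 + 0.46)^1
     = Y · 1.4600

Percentage change = ((1 + 0.46)^1 − 1) × 100% = 46.0%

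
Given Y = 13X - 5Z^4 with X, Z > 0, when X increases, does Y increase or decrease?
Y increases

Taking the partial derivative:
∂Y/∂X = 13

∂Y/∂X = 13 > 0 (assuming positive values)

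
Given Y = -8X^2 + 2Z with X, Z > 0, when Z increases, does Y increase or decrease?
Y increases

Taking the partial derivative:
∂Y/∂Z = 2

∂Y/∂Z = 2 > 0 (assuming positive values)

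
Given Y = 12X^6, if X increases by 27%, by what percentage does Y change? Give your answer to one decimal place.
319.6%

For Y = 12X^6:
If X → X(1 + 0.27)
Then Y → Y · (1 + 0.27)^6
     ≈ Y · 4.1959

Percentage change = ((1 + 0.27)^6 − 1) × 100% ≈ 319.6%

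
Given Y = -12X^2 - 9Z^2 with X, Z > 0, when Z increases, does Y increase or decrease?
Y decreases

Taking the partial derivative:
∂Y/∂Z = -18Z

∂Y/∂Z = -18Z < 0 (assuming positive values)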